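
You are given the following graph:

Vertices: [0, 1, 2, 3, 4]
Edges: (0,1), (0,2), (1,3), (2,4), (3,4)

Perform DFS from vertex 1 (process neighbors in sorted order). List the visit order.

DFS from vertex 1 (neighbors processed in ascending order):
Visit order: 1, 0, 2, 4, 3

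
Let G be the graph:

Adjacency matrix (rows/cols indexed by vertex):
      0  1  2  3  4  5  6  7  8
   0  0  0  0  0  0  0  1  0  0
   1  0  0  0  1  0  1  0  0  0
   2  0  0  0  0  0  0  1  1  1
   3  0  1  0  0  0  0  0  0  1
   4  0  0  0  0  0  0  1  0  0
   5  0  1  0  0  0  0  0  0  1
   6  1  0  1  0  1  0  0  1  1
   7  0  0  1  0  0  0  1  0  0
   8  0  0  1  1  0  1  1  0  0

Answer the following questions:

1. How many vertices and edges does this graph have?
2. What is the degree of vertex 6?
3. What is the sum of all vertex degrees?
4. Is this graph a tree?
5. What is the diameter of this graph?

Count: 9 vertices, 11 edges.
Vertex 6 has neighbors [0, 2, 4, 7, 8], degree = 5.
Handshaking lemma: 2 * 11 = 22.
A tree on 9 vertices has 8 edges. This graph has 11 edges (3 extra). Not a tree.
Diameter (longest shortest path) = 4.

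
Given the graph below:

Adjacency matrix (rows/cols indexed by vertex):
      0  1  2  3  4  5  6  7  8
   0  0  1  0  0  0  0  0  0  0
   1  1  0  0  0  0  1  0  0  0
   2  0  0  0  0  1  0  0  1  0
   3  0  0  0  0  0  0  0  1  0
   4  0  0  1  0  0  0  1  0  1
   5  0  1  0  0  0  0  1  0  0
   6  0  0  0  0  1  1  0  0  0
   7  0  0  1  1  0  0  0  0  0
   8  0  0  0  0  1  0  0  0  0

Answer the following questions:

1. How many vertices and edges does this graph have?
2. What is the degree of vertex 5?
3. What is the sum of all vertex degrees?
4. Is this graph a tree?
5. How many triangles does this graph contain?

Count: 9 vertices, 8 edges.
Vertex 5 has neighbors [1, 6], degree = 2.
Handshaking lemma: 2 * 8 = 16.
A graph is a tree iff it is connected and has exactly n-1 edges. This graph is connected (all 9 vertices in one component) and has 9-1 = 8 edges. It is a tree.
Number of triangles = 0.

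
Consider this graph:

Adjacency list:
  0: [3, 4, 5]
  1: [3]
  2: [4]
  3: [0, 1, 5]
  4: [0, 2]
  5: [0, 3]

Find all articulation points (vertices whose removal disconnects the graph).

An articulation point is a vertex whose removal disconnects the graph.
Articulation points: [0, 3, 4]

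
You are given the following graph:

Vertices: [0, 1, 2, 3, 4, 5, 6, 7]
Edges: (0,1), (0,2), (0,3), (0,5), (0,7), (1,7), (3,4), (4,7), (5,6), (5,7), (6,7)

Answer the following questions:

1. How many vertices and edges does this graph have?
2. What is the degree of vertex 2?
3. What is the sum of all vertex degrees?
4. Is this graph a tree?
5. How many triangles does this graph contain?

Count: 8 vertices, 11 edges.
Vertex 2 has neighbors [0], degree = 1.
Handshaking lemma: 2 * 11 = 22.
A tree on 8 vertices has 7 edges. This graph has 11 edges (4 extra). Not a tree.
Number of triangles = 3.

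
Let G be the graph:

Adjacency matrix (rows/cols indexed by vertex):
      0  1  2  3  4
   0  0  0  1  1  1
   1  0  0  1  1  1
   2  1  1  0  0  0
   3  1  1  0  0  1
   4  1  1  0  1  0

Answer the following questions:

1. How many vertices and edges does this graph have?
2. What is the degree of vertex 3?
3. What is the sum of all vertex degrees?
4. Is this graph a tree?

Count: 5 vertices, 7 edges.
Vertex 3 has neighbors [0, 1, 4], degree = 3.
Handshaking lemma: 2 * 7 = 14.
A tree on 5 vertices has 4 edges. This graph has 7 edges (3 extra). Not a tree.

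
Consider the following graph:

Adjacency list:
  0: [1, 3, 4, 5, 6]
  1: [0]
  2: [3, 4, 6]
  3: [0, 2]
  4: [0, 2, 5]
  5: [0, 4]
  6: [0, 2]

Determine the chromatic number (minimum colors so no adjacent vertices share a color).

The graph has a maximum clique of size 3 (lower bound on chromatic number).
A valid 3-coloring: {0: 0, 1: 1, 2: 0, 3: 1, 4: 1, 5: 2, 6: 1}.
Chromatic number = 3.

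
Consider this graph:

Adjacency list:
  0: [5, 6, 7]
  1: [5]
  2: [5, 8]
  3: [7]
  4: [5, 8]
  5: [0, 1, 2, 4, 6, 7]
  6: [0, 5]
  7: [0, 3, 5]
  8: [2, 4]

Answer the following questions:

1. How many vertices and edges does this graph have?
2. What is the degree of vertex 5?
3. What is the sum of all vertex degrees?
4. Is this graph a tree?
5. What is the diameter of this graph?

Count: 9 vertices, 11 edges.
Vertex 5 has neighbors [0, 1, 2, 4, 6, 7], degree = 6.
Handshaking lemma: 2 * 11 = 22.
A tree on 9 vertices has 8 edges. This graph has 11 edges (3 extra). Not a tree.
Diameter (longest shortest path) = 4.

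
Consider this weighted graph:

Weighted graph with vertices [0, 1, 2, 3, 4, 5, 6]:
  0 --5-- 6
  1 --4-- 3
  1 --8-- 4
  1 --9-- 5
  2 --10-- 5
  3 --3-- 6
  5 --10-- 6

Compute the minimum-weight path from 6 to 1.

Using Dijkstra's algorithm from vertex 6:
Shortest path: 6 -> 3 -> 1
Total weight: 3 + 4 = 7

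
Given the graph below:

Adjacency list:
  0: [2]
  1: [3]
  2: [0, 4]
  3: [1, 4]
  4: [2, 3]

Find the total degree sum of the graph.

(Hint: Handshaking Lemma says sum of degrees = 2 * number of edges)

Count edges: 4 edges.
By Handshaking Lemma: sum of degrees = 2 * 4 = 8.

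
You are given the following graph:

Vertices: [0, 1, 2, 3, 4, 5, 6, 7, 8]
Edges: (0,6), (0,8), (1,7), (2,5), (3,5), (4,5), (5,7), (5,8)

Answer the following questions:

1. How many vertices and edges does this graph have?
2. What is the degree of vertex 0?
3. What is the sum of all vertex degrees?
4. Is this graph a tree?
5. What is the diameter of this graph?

Count: 9 vertices, 8 edges.
Vertex 0 has neighbors [6, 8], degree = 2.
Handshaking lemma: 2 * 8 = 16.
A graph is a tree iff it is connected and has exactly n-1 edges. This graph is connected (all 9 vertices in one component) and has 9-1 = 8 edges. It is a tree.
Diameter (longest shortest path) = 5.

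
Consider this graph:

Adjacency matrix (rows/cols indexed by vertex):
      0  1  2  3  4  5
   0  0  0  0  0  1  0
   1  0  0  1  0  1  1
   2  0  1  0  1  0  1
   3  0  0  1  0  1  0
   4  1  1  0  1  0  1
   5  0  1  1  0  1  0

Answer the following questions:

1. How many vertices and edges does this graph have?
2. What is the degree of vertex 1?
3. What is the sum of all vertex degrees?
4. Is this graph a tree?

Count: 6 vertices, 8 edges.
Vertex 1 has neighbors [2, 4, 5], degree = 3.
Handshaking lemma: 2 * 8 = 16.
A tree on 6 vertices has 5 edges. This graph has 8 edges (3 extra). Not a tree.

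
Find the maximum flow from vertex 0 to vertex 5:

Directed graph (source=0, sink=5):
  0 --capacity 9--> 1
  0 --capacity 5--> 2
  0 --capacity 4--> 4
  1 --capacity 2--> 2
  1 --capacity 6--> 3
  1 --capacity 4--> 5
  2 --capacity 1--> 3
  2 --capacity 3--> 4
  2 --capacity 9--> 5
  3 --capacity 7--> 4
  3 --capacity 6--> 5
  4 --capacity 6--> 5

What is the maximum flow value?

Computing max flow:
  Flow on (0->1): 9/9
  Flow on (0->2): 5/5
  Flow on (0->4): 4/4
  Flow on (1->2): 2/2
  Flow on (1->3): 3/6
  Flow on (1->5): 4/4
  Flow on (2->5): 7/9
  Flow on (3->5): 3/6
  Flow on (4->5): 4/6
Maximum flow = 18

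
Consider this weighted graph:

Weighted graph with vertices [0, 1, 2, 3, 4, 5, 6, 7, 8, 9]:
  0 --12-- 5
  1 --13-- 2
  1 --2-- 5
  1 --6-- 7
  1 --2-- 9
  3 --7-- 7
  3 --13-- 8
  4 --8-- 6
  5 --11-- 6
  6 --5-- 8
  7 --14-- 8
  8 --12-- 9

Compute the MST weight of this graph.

Applying Kruskal's algorithm (sort edges by weight, add if no cycle):
  Add (1,5) w=2
  Add (1,9) w=2
  Add (6,8) w=5
  Add (1,7) w=6
  Add (3,7) w=7
  Add (4,6) w=8
  Add (5,6) w=11
  Add (0,5) w=12
  Skip (8,9) w=12 (creates cycle)
  Add (1,2) w=13
  Skip (3,8) w=13 (creates cycle)
  Skip (7,8) w=14 (creates cycle)
MST weight = 66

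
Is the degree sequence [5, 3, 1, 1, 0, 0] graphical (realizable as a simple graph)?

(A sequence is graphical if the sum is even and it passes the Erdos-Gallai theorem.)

Sum of degrees = 10. Sum is even but fails Erdos-Gallai. The sequence is NOT graphical.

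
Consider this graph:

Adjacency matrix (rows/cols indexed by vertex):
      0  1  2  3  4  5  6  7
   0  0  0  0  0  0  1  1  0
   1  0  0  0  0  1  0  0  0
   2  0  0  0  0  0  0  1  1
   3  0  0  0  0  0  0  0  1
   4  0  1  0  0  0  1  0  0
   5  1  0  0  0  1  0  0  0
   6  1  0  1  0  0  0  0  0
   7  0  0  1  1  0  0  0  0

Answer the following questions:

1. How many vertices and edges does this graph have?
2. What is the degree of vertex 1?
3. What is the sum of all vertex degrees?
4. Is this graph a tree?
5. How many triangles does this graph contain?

Count: 8 vertices, 7 edges.
Vertex 1 has neighbors [4], degree = 1.
Handshaking lemma: 2 * 7 = 14.
A graph is a tree iff it is connected and has exactly n-1 edges. This graph is connected (all 8 vertices in one component) and has 8-1 = 7 edges. It is a tree.
Number of triangles = 0.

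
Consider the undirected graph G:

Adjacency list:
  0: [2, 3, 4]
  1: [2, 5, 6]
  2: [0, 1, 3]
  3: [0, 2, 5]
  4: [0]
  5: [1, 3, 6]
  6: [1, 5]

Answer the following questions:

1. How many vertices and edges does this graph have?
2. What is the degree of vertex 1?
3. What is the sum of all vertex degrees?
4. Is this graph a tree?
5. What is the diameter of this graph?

Count: 7 vertices, 9 edges.
Vertex 1 has neighbors [2, 5, 6], degree = 3.
Handshaking lemma: 2 * 9 = 18.
A tree on 7 vertices has 6 edges. This graph has 9 edges (3 extra). Not a tree.
Diameter (longest shortest path) = 4.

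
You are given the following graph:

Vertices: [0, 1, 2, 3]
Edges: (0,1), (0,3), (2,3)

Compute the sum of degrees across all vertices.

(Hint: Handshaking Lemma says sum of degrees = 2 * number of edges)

Count edges: 3 edges.
By Handshaking Lemma: sum of degrees = 2 * 3 = 6.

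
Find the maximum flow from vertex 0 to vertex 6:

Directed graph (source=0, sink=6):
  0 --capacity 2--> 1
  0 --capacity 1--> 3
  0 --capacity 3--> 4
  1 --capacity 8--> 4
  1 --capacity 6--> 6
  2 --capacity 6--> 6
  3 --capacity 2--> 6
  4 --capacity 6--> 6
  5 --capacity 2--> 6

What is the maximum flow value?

Computing max flow:
  Flow on (0->1): 2/2
  Flow on (0->3): 1/1
  Flow on (0->4): 3/3
  Flow on (1->6): 2/6
  Flow on (3->6): 1/2
  Flow on (4->6): 3/6
Maximum flow = 6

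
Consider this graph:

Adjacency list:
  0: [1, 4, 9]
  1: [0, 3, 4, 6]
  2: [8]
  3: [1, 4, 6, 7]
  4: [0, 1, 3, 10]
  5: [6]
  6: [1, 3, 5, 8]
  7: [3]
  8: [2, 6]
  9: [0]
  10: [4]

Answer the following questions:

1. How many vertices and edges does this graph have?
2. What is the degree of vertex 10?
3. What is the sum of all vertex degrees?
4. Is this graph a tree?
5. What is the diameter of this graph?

Count: 11 vertices, 13 edges.
Vertex 10 has neighbors [4], degree = 1.
Handshaking lemma: 2 * 13 = 26.
A tree on 11 vertices has 10 edges. This graph has 13 edges (3 extra). Not a tree.
Diameter (longest shortest path) = 5.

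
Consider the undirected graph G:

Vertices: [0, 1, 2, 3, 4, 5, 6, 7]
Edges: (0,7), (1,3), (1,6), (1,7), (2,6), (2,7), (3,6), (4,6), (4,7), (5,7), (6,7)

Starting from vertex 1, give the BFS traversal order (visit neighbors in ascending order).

BFS from vertex 1 (neighbors processed in ascending order):
Visit order: 1, 3, 6, 7, 2, 4, 0, 5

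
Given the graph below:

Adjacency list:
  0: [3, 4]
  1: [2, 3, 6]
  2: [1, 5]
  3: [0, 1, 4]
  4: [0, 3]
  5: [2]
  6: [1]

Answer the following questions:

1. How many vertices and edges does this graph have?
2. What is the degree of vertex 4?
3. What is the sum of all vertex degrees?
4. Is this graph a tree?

Count: 7 vertices, 7 edges.
Vertex 4 has neighbors [0, 3], degree = 2.
Handshaking lemma: 2 * 7 = 14.
A tree on 7 vertices has 6 edges. This graph has 7 edges (1 extra). Not a tree.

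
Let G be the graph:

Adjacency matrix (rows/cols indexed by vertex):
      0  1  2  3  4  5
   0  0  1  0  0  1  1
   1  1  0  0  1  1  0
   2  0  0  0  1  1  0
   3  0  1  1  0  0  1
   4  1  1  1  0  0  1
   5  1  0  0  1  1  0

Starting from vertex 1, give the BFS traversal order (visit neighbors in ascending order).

BFS from vertex 1 (neighbors processed in ascending order):
Visit order: 1, 0, 3, 4, 5, 2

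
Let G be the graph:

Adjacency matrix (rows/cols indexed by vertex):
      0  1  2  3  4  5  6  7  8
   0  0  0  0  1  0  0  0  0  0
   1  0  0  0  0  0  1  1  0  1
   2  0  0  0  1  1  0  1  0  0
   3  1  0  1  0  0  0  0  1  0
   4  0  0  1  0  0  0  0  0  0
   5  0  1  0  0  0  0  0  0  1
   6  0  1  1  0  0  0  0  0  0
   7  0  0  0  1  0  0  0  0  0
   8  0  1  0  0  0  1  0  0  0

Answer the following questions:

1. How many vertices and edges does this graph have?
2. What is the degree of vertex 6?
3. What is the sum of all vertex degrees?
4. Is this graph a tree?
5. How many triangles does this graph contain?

Count: 9 vertices, 9 edges.
Vertex 6 has neighbors [1, 2], degree = 2.
Handshaking lemma: 2 * 9 = 18.
A tree on 9 vertices has 8 edges. This graph has 9 edges (1 extra). Not a tree.
Number of triangles = 1.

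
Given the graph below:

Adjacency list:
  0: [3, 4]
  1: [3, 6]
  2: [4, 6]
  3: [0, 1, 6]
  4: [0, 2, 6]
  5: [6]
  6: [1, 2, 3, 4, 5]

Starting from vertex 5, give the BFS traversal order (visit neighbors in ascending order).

BFS from vertex 5 (neighbors processed in ascending order):
Visit order: 5, 6, 1, 2, 3, 4, 0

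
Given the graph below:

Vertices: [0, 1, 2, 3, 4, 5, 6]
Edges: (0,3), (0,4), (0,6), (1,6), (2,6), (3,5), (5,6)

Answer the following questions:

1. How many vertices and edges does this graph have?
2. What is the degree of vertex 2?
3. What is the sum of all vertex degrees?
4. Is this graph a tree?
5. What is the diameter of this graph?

Count: 7 vertices, 7 edges.
Vertex 2 has neighbors [6], degree = 1.
Handshaking lemma: 2 * 7 = 14.
A tree on 7 vertices has 6 edges. This graph has 7 edges (1 extra). Not a tree.
Diameter (longest shortest path) = 3.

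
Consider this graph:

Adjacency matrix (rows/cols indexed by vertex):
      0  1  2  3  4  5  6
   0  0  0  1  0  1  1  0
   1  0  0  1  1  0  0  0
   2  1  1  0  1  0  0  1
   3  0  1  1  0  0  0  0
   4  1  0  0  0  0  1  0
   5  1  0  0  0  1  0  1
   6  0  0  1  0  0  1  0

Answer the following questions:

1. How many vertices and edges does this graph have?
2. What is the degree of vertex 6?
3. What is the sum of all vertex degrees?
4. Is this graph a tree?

Count: 7 vertices, 9 edges.
Vertex 6 has neighbors [2, 5], degree = 2.
Handshaking lemma: 2 * 9 = 18.
A tree on 7 vertices has 6 edges. This graph has 9 edges (3 extra). Not a tree.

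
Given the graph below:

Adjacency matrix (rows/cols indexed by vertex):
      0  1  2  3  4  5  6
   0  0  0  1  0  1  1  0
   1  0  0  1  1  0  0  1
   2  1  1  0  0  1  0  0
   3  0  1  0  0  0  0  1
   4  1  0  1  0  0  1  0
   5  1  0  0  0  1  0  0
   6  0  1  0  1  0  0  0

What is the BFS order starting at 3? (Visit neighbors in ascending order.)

BFS from vertex 3 (neighbors processed in ascending order):
Visit order: 3, 1, 6, 2, 0, 4, 5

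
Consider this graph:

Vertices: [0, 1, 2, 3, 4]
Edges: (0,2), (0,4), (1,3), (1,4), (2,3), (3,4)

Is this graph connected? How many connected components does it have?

Checking connectivity: the graph has 1 connected component(s).
All vertices are reachable from each other. The graph IS connected.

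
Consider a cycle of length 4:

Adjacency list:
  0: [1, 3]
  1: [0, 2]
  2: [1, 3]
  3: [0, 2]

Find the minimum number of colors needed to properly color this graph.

This is an even cycle (C_4). Even cycles are bipartite.
Chromatic number = 2.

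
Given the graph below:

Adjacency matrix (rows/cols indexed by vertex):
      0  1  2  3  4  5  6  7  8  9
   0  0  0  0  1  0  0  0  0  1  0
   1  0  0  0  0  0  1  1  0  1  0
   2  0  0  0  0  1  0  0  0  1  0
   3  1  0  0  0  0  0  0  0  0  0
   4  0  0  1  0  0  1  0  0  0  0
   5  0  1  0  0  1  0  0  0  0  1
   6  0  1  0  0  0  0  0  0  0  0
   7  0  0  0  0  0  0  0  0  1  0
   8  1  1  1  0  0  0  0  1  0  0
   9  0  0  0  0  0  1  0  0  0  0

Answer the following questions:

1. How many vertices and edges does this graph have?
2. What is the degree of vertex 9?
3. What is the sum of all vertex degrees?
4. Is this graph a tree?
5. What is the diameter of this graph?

Count: 10 vertices, 10 edges.
Vertex 9 has neighbors [5], degree = 1.
Handshaking lemma: 2 * 10 = 20.
A tree on 10 vertices has 9 edges. This graph has 10 edges (1 extra). Not a tree.
Diameter (longest shortest path) = 5.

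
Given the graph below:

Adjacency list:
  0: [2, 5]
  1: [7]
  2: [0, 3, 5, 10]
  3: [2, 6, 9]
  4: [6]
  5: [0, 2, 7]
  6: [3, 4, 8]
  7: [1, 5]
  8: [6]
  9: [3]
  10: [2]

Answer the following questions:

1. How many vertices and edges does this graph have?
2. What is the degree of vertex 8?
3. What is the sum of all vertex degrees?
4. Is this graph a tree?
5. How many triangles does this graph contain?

Count: 11 vertices, 11 edges.
Vertex 8 has neighbors [6], degree = 1.
Handshaking lemma: 2 * 11 = 22.
A tree on 11 vertices has 10 edges. This graph has 11 edges (1 extra). Not a tree.
Number of triangles = 1.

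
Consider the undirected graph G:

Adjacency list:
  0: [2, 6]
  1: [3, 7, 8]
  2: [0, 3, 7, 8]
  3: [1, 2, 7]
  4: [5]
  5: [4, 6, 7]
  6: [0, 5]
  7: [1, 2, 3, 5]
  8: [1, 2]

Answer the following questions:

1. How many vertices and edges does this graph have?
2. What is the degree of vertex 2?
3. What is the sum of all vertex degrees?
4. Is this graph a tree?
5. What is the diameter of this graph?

Count: 9 vertices, 12 edges.
Vertex 2 has neighbors [0, 3, 7, 8], degree = 4.
Handshaking lemma: 2 * 12 = 24.
A tree on 9 vertices has 8 edges. This graph has 12 edges (4 extra). Not a tree.
Diameter (longest shortest path) = 4.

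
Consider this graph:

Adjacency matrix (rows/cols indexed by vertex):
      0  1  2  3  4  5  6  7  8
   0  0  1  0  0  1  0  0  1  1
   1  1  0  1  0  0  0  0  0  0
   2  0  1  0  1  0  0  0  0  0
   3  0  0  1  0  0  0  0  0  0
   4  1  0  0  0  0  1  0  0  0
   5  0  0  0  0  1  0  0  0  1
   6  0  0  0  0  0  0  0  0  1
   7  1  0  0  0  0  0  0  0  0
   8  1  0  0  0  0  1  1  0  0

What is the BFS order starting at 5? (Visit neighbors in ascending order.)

BFS from vertex 5 (neighbors processed in ascending order):
Visit order: 5, 4, 8, 0, 6, 1, 7, 2, 3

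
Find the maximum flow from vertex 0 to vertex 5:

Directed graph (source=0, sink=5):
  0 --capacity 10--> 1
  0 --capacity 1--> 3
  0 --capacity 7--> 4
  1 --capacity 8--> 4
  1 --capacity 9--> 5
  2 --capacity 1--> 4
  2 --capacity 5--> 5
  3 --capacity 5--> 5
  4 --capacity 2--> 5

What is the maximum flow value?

Computing max flow:
  Flow on (0->1): 9/10
  Flow on (0->3): 1/1
  Flow on (0->4): 2/7
  Flow on (1->5): 9/9
  Flow on (3->5): 1/5
  Flow on (4->5): 2/2
Maximum flow = 12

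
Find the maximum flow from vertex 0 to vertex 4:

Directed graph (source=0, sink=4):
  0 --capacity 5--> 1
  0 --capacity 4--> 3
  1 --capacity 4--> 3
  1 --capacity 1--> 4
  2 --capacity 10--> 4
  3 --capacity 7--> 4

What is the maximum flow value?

Computing max flow:
  Flow on (0->1): 4/5
  Flow on (0->3): 4/4
  Flow on (1->3): 3/4
  Flow on (1->4): 1/1
  Flow on (3->4): 7/7
Maximum flow = 8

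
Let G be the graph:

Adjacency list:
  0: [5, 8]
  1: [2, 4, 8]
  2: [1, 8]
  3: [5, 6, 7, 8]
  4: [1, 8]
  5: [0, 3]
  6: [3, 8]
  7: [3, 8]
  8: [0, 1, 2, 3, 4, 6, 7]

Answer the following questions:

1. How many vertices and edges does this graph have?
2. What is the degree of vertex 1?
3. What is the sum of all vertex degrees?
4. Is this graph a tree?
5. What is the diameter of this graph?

Count: 9 vertices, 13 edges.
Vertex 1 has neighbors [2, 4, 8], degree = 3.
Handshaking lemma: 2 * 13 = 26.
A tree on 9 vertices has 8 edges. This graph has 13 edges (5 extra). Not a tree.
Diameter (longest shortest path) = 3.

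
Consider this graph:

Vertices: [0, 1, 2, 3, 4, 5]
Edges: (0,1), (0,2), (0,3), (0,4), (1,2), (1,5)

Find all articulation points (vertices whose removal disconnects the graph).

An articulation point is a vertex whose removal disconnects the graph.
Articulation points: [0, 1]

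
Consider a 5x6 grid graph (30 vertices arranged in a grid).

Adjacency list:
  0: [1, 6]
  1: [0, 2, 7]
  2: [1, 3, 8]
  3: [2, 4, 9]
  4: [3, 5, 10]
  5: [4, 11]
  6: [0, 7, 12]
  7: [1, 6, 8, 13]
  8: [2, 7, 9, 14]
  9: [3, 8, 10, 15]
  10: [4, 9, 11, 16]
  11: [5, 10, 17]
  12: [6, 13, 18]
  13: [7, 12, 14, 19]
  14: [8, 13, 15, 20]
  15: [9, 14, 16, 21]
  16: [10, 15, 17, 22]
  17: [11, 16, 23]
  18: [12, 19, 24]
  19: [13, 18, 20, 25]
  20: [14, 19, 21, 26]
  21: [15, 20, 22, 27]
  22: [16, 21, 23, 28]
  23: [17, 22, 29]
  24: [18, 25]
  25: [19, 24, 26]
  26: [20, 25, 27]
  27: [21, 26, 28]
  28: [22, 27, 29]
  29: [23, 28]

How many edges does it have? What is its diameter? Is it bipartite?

A 5x6 grid has 24 vertical edges and 25 horizontal edges.
Total edges = 24 + 25 = 49.
Diameter = (5-1) + (6-1) = 9 (corner to opposite corner).
Grid graphs are bipartite (checkerboard coloring).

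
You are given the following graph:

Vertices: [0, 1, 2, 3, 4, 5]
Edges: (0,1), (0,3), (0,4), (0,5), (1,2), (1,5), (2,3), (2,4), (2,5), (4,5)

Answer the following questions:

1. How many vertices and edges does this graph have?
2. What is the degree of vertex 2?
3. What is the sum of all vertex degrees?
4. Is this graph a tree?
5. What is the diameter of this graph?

Count: 6 vertices, 10 edges.
Vertex 2 has neighbors [1, 3, 4, 5], degree = 4.
Handshaking lemma: 2 * 10 = 20.
A tree on 6 vertices has 5 edges. This graph has 10 edges (5 extra). Not a tree.
Diameter (longest shortest path) = 2.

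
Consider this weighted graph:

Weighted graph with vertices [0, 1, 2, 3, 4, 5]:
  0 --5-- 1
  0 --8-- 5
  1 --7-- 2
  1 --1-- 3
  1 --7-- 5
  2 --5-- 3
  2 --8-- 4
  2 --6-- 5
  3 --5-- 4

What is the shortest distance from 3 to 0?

Using Dijkstra's algorithm from vertex 3:
Shortest path: 3 -> 1 -> 0
Total weight: 1 + 5 = 6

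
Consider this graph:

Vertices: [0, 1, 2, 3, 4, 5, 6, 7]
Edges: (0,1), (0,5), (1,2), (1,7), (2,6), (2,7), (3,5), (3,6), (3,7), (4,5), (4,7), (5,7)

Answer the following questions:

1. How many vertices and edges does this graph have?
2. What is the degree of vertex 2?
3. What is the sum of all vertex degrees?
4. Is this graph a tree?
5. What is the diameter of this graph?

Count: 8 vertices, 12 edges.
Vertex 2 has neighbors [1, 6, 7], degree = 3.
Handshaking lemma: 2 * 12 = 24.
A tree on 8 vertices has 7 edges. This graph has 12 edges (5 extra). Not a tree.
Diameter (longest shortest path) = 3.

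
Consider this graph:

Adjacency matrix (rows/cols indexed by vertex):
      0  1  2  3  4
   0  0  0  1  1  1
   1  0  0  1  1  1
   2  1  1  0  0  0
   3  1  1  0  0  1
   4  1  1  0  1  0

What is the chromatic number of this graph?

The graph has a maximum clique of size 3 (lower bound on chromatic number).
A valid 3-coloring: {0: 0, 1: 0, 2: 1, 3: 1, 4: 2}.
Chromatic number = 3.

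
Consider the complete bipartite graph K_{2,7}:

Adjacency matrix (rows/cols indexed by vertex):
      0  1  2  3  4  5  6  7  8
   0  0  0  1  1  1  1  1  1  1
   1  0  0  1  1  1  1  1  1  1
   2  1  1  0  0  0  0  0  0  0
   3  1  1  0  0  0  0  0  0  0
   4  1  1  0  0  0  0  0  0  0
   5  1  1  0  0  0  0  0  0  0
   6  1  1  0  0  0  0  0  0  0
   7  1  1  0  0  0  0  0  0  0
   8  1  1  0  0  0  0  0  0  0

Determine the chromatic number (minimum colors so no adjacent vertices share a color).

K_{2,7} is bipartite: vertices split into two independent sets of size 2 and 7.
Color one set 0, the other 1. No adjacent vertices share a color.
Chromatic number = 2.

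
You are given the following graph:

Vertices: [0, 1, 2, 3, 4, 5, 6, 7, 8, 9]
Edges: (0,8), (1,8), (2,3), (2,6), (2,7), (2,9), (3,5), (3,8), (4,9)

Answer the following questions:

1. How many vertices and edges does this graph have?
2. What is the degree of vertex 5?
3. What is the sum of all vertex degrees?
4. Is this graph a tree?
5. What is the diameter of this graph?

Count: 10 vertices, 9 edges.
Vertex 5 has neighbors [3], degree = 1.
Handshaking lemma: 2 * 9 = 18.
A graph is a tree iff it is connected and has exactly n-1 edges. This graph is connected (all 10 vertices in one component) and has 10-1 = 9 edges. It is a tree.
Diameter (longest shortest path) = 5.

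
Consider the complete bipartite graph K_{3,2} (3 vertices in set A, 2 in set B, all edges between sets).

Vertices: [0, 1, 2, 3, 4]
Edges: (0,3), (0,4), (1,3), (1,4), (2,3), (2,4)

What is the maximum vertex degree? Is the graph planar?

Set-A vertices have degree 2; set-B vertices have degree 3. Maximum degree = max(3,2) = 3.
min(3,2) <= 2, so K_{3,2} avoids a K_{3,3} subdivision and is planar.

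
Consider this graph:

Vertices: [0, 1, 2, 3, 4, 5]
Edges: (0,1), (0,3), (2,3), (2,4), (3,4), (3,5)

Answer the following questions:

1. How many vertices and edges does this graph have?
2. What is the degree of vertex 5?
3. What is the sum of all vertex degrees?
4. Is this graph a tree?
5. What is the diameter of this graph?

Count: 6 vertices, 6 edges.
Vertex 5 has neighbors [3], degree = 1.
Handshaking lemma: 2 * 6 = 12.
A tree on 6 vertices has 5 edges. This graph has 6 edges (1 extra). Not a tree.
Diameter (longest shortest path) = 3.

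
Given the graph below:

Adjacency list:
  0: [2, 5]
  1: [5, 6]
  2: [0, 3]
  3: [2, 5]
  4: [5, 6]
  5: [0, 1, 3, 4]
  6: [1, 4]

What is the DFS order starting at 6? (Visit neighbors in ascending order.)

DFS from vertex 6 (neighbors processed in ascending order):
Visit order: 6, 1, 5, 0, 2, 3, 4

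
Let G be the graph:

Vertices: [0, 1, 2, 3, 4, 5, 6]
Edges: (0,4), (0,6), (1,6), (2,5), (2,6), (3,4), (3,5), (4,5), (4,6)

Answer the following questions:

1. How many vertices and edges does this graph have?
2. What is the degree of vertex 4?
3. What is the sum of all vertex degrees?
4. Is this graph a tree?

Count: 7 vertices, 9 edges.
Vertex 4 has neighbors [0, 3, 5, 6], degree = 4.
Handshaking lemma: 2 * 9 = 18.
A tree on 7 vertices has 6 edges. This graph has 9 edges (3 extra). Not a tree.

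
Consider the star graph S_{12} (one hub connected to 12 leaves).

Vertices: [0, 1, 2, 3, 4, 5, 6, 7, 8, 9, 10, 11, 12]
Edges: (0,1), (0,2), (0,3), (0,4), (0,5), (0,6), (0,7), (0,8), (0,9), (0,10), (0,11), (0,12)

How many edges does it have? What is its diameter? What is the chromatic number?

Star graph S_{12}: the hub connects to all 12 leaves.
Edges = 12.
Diameter = 2 (any leaf to hub is 1, leaf to leaf through hub is 2).
Star graphs are bipartite (hub vs leaves), so chromatic number = 2.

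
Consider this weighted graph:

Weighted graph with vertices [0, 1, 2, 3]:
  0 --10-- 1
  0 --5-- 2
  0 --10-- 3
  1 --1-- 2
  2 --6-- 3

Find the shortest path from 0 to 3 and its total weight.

Using Dijkstra's algorithm from vertex 0:
Shortest path: 0 -> 3
Total weight: 10 = 10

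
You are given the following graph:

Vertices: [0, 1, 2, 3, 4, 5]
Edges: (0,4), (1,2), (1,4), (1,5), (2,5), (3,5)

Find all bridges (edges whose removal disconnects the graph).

A bridge is an edge whose removal increases the number of connected components.
Bridges found: (0,4), (1,4), (3,5)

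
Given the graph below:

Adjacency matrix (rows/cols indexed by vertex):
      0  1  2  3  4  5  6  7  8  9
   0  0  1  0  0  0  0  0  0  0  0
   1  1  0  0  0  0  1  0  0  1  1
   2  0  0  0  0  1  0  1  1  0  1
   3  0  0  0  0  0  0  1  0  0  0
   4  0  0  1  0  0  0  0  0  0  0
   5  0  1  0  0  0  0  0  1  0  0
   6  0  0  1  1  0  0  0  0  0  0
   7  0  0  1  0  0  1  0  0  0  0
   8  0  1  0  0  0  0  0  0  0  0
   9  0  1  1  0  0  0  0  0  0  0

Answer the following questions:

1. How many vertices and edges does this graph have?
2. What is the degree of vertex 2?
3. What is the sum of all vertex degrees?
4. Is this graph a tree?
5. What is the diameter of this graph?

Count: 10 vertices, 10 edges.
Vertex 2 has neighbors [4, 6, 7, 9], degree = 4.
Handshaking lemma: 2 * 10 = 20.
A tree on 10 vertices has 9 edges. This graph has 10 edges (1 extra). Not a tree.
Diameter (longest shortest path) = 5.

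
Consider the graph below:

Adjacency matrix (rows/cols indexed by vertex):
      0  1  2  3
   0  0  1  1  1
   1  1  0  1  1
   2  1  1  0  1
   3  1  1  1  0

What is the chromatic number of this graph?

The graph has a maximum clique of size 4 (lower bound on chromatic number).
A valid 4-coloring: {0: 0, 1: 1, 2: 2, 3: 3}.
Chromatic number = 4.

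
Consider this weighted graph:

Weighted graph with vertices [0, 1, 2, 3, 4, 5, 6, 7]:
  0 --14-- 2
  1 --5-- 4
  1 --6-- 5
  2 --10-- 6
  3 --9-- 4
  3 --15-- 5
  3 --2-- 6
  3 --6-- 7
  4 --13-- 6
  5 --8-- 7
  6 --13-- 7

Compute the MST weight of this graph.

Applying Kruskal's algorithm (sort edges by weight, add if no cycle):
  Add (3,6) w=2
  Add (1,4) w=5
  Add (1,5) w=6
  Add (3,7) w=6
  Add (5,7) w=8
  Skip (3,4) w=9 (creates cycle)
  Add (2,6) w=10
  Skip (4,6) w=13 (creates cycle)
  Skip (6,7) w=13 (creates cycle)
  Add (0,2) w=14
  Skip (3,5) w=15 (creates cycle)
MST weight = 51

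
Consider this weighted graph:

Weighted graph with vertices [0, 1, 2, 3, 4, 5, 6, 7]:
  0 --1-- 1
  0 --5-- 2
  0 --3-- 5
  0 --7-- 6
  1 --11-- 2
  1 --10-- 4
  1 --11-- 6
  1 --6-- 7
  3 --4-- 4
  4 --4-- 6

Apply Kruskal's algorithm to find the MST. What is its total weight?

Applying Kruskal's algorithm (sort edges by weight, add if no cycle):
  Add (0,1) w=1
  Add (0,5) w=3
  Add (3,4) w=4
  Add (4,6) w=4
  Add (0,2) w=5
  Add (1,7) w=6
  Add (0,6) w=7
  Skip (1,4) w=10 (creates cycle)
  Skip (1,2) w=11 (creates cycle)
  Skip (1,6) w=11 (creates cycle)
MST weight = 30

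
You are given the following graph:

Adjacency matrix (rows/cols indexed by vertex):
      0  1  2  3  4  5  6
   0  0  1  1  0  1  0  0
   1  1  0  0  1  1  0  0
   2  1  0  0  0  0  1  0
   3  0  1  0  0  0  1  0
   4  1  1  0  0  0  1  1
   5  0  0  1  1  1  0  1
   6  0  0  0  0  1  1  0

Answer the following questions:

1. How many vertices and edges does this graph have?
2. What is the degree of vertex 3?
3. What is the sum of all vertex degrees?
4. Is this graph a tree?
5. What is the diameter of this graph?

Count: 7 vertices, 10 edges.
Vertex 3 has neighbors [1, 5], degree = 2.
Handshaking lemma: 2 * 10 = 20.
A tree on 7 vertices has 6 edges. This graph has 10 edges (4 extra). Not a tree.
Diameter (longest shortest path) = 2.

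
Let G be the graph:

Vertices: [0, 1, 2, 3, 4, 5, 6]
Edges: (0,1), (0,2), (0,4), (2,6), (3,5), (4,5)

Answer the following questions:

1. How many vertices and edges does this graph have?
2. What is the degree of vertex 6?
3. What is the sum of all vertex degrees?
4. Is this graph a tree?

Count: 7 vertices, 6 edges.
Vertex 6 has neighbors [2], degree = 1.
Handshaking lemma: 2 * 6 = 12.
A graph is a tree iff it is connected and has exactly n-1 edges. This graph is connected (all 7 vertices in one component) and has 7-1 = 6 edges. It is a tree.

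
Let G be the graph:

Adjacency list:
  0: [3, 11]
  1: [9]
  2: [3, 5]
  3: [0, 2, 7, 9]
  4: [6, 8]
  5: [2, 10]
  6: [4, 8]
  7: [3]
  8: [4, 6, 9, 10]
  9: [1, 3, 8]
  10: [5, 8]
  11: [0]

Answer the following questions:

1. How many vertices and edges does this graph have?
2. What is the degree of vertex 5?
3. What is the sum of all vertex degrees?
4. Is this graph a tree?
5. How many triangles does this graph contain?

Count: 12 vertices, 13 edges.
Vertex 5 has neighbors [2, 10], degree = 2.
Handshaking lemma: 2 * 13 = 26.
A tree on 12 vertices has 11 edges. This graph has 13 edges (2 extra). Not a tree.
Number of triangles = 1.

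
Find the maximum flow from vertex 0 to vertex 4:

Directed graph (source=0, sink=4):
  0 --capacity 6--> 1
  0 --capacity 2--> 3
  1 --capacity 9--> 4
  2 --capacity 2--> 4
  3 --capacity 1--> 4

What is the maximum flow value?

Computing max flow:
  Flow on (0->1): 6/6
  Flow on (0->3): 1/2
  Flow on (1->4): 6/9
  Flow on (3->4): 1/1
Maximum flow = 7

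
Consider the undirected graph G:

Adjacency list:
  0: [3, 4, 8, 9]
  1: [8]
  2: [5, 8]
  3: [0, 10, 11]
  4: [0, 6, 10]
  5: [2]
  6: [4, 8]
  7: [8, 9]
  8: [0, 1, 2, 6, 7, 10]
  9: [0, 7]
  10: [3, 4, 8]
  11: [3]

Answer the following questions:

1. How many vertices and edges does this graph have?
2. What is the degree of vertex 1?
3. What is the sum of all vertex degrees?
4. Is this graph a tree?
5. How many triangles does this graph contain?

Count: 12 vertices, 15 edges.
Vertex 1 has neighbors [8], degree = 1.
Handshaking lemma: 2 * 15 = 30.
A tree on 12 vertices has 11 edges. This graph has 15 edges (4 extra). Not a tree.
Number of triangles = 0.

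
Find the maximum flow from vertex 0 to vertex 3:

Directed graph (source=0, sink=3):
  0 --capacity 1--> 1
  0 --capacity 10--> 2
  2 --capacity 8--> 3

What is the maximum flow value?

Computing max flow:
  Flow on (0->2): 8/10
  Flow on (2->3): 8/8
Maximum flow = 8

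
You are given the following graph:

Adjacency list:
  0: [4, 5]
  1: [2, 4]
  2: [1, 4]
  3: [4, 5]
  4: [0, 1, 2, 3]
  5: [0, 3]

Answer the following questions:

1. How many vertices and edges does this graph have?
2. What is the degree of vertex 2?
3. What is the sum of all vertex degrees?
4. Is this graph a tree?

Count: 6 vertices, 7 edges.
Vertex 2 has neighbors [1, 4], degree = 2.
Handshaking lemma: 2 * 7 = 14.
A tree on 6 vertices has 5 edges. This graph has 7 edges (2 extra). Not a tree.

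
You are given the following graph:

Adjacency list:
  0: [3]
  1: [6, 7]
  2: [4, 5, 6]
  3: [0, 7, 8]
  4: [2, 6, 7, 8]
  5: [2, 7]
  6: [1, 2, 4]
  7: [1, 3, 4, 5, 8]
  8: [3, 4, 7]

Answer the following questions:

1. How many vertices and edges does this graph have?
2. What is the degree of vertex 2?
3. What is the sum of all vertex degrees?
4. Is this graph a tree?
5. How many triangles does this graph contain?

Count: 9 vertices, 13 edges.
Vertex 2 has neighbors [4, 5, 6], degree = 3.
Handshaking lemma: 2 * 13 = 26.
A tree on 9 vertices has 8 edges. This graph has 13 edges (5 extra). Not a tree.
Number of triangles = 3.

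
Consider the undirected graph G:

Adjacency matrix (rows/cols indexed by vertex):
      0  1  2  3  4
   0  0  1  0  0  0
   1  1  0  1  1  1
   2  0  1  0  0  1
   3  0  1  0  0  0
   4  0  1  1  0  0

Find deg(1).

Vertex 1 has neighbors [0, 2, 3, 4], so deg(1) = 4.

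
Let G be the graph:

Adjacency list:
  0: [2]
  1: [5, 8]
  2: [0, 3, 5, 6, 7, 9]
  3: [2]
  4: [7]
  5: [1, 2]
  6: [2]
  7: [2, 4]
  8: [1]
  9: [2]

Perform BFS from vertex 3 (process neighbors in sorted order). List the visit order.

BFS from vertex 3 (neighbors processed in ascending order):
Visit order: 3, 2, 0, 5, 6, 7, 9, 1, 4, 8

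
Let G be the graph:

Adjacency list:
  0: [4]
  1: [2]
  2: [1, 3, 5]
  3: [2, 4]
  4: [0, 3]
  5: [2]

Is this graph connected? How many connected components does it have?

Checking connectivity: the graph has 1 connected component(s).
All vertices are reachable from each other. The graph IS connected.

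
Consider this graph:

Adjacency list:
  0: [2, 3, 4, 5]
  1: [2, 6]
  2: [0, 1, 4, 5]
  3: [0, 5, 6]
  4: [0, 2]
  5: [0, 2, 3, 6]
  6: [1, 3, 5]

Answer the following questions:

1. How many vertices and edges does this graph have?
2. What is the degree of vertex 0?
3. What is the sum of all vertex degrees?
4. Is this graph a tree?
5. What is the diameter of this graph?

Count: 7 vertices, 11 edges.
Vertex 0 has neighbors [2, 3, 4, 5], degree = 4.
Handshaking lemma: 2 * 11 = 22.
A tree on 7 vertices has 6 edges. This graph has 11 edges (5 extra). Not a tree.
Diameter (longest shortest path) = 3.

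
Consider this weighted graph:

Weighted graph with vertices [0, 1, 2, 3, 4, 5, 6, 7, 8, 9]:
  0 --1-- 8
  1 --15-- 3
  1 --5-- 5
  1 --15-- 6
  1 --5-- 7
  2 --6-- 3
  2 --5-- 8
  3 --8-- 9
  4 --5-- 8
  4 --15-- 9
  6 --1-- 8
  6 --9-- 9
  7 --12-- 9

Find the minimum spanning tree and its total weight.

Applying Kruskal's algorithm (sort edges by weight, add if no cycle):
  Add (0,8) w=1
  Add (6,8) w=1
  Add (1,7) w=5
  Add (1,5) w=5
  Add (2,8) w=5
  Add (4,8) w=5
  Add (2,3) w=6
  Add (3,9) w=8
  Skip (6,9) w=9 (creates cycle)
  Add (7,9) w=12
  Skip (1,6) w=15 (creates cycle)
  Skip (1,3) w=15 (creates cycle)
  Skip (4,9) w=15 (creates cycle)
MST weight = 48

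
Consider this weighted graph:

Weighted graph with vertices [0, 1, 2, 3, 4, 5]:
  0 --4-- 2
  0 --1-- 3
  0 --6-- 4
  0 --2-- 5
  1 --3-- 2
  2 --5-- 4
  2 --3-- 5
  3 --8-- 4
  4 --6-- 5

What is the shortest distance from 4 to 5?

Using Dijkstra's algorithm from vertex 4:
Shortest path: 4 -> 5
Total weight: 6 = 6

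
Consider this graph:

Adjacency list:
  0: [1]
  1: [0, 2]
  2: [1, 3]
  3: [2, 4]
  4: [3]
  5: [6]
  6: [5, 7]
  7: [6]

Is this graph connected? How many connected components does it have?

Checking connectivity: the graph has 2 connected component(s).
Components: [[0, 1, 2, 3, 4], [5, 6, 7]]. The graph is NOT connected.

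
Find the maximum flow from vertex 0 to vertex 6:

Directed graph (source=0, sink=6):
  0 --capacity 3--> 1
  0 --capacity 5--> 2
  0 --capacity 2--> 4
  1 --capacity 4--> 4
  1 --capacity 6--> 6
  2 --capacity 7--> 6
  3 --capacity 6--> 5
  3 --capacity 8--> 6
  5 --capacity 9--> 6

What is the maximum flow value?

Computing max flow:
  Flow on (0->1): 3/3
  Flow on (0->2): 5/5
  Flow on (1->6): 3/6
  Flow on (2->6): 5/7
Maximum flow = 8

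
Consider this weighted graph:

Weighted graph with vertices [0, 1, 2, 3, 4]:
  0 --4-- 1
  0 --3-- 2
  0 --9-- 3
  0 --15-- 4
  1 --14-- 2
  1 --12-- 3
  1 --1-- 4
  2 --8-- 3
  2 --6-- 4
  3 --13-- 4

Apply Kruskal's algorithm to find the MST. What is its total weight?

Applying Kruskal's algorithm (sort edges by weight, add if no cycle):
  Add (1,4) w=1
  Add (0,2) w=3
  Add (0,1) w=4
  Skip (2,4) w=6 (creates cycle)
  Add (2,3) w=8
  Skip (0,3) w=9 (creates cycle)
  Skip (1,3) w=12 (creates cycle)
  Skip (3,4) w=13 (creates cycle)
  Skip (1,2) w=14 (creates cycle)
  Skip (0,4) w=15 (creates cycle)
MST weight = 16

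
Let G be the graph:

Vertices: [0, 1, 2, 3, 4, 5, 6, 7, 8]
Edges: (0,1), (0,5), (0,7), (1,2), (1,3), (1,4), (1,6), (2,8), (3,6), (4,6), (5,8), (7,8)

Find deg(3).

Vertex 3 has neighbors [1, 6], so deg(3) = 2.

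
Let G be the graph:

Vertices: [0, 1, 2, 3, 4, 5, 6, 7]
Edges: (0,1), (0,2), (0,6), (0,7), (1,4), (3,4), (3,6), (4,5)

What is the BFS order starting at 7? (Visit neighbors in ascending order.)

BFS from vertex 7 (neighbors processed in ascending order):
Visit order: 7, 0, 1, 2, 6, 4, 3, 5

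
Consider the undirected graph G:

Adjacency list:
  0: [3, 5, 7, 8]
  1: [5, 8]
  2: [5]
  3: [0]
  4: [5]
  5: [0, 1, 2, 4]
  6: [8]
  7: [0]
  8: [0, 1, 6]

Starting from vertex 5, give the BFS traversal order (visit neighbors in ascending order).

BFS from vertex 5 (neighbors processed in ascending order):
Visit order: 5, 0, 1, 2, 4, 3, 7, 8, 6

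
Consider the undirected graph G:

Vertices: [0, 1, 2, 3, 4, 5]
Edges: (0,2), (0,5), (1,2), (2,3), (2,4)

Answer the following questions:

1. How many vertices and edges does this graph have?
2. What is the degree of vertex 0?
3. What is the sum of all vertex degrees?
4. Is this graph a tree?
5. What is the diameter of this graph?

Count: 6 vertices, 5 edges.
Vertex 0 has neighbors [2, 5], degree = 2.
Handshaking lemma: 2 * 5 = 10.
A graph is a tree iff it is connected and has exactly n-1 edges. This graph is connected (all 6 vertices in one component) and has 6-1 = 5 edges. It is a tree.
Diameter (longest shortest path) = 3.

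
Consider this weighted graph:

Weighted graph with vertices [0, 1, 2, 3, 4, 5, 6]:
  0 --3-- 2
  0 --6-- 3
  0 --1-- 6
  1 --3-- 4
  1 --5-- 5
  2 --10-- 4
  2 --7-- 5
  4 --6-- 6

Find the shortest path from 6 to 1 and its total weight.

Using Dijkstra's algorithm from vertex 6:
Shortest path: 6 -> 4 -> 1
Total weight: 6 + 3 = 9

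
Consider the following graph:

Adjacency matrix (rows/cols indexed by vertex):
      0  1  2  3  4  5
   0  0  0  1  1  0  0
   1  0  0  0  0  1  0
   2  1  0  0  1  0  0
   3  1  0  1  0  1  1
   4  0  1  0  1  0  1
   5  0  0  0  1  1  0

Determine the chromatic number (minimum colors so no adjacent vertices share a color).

The graph has a maximum clique of size 3 (lower bound on chromatic number).
A valid 3-coloring: {0: 1, 1: 0, 2: 2, 3: 0, 4: 1, 5: 2}.
Chromatic number = 3.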